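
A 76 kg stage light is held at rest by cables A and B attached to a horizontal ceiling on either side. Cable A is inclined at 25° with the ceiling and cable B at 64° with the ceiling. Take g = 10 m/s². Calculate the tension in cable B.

Weight W = 76 × 10 = 760 N acts straight down.
Horizontal: T_A cos 25° = T_B cos 64°  →  T_A = 0.4837 T_B.
Vertical: T_A sin 25° + T_B sin 64° = 760.
Substituting the horizontal relation into the vertical equation gives 1.103 T_B = 760, so T_B = 688.9 N.

T_B ≈ 689 N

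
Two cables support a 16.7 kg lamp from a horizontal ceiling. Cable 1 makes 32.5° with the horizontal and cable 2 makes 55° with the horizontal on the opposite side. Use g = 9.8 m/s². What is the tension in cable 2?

Weight W = 16.7 × 9.8 = 163.7 N acts straight down.
Horizontal: T_1 cos 32.5° = T_2 cos 55°  →  T_1 = 0.6801 T_2.
Vertical: T_1 sin 32.5° + T_2 sin 55° = 163.7.
Substituting the horizontal relation into the vertical equation gives 1.185 T_2 = 163.7, so T_2 = 138.2 N.

T_2 ≈ 138 N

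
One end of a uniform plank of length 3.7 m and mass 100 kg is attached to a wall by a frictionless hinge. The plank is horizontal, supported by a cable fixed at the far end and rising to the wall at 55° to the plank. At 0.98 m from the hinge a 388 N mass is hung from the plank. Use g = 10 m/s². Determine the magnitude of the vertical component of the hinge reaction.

|H_y| ≈ 785 N

Take torques about the hinge: T sin 55° · 3.7 = 100×10×1.85 + 388×0.98 = 2230.2 N·m.
So T = 2230.2 / (0.8192 × 3.7) = 735.84 N.
ΣF_y = 0: H_y = (100×10 + 388) − T sin 55° = 1388 − 602.77 = 785.23 N.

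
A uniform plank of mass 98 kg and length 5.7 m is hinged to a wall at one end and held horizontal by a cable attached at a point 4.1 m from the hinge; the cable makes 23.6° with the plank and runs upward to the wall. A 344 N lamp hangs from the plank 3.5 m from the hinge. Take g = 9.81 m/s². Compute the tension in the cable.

Take torques about the hinge: T sin 23.6° · 4.1 = 98×9.81×2.85 + 344×3.5 = 3943.9 N·m.
So T = 3943.9 / (0.4003 × 4.1) = 2402.7 N.

T ≈ 2400 N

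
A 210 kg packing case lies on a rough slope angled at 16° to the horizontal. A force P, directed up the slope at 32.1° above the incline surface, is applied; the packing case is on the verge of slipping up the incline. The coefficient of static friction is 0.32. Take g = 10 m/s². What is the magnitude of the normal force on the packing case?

N ≈ 1380 N

On the verge of sliding up the incline, friction equals μN and acts down the slope.
Perpendicular: N + P sin 32.1° = W cos 16° = 2019 N.
Along incline: P cos 32.1° = W sin 16° + μN  with W sin 16° = 578.8 N.
Solving the pair for P and N: P = 1204 N, N = 1379 N (and f = μN = 441.2 N).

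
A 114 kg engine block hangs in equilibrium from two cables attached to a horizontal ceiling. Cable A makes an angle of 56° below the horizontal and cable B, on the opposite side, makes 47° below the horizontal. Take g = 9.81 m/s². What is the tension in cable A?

T_A ≈ 783 N

Weight W = 114 × 9.81 = 1118 N acts straight down.
Horizontal: T_A cos 56° = T_B cos 47°  →  T_B = 0.8199 T_A.
Vertical: T_A sin 56° + T_B sin 47° = 1118.
Substituting the horizontal relation into the vertical equation gives 1.429 T_A = 1118, so T_A = 782.8 N.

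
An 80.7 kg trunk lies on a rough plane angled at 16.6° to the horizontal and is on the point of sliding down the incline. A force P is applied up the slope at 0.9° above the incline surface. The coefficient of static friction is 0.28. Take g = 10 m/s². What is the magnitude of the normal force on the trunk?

On the verge of sliding down the incline, friction equals μN and acts up the slope.
Perpendicular: N + P sin 0.9° = W cos 16.6° = 773.4 N.
Along incline: P cos 0.9° + μN = W sin 16.6° with W sin 16.6° = 230.6 N.
Solving the pair for P and N: P = 14.07 N, N = 773.1 N (and f = μN = 216.5 N).

N ≈ 773 N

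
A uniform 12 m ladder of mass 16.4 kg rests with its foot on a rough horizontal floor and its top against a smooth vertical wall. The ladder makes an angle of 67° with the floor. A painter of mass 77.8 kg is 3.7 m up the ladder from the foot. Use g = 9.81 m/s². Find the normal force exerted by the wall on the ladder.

N_wall ≈ 134 N

Torques about the foot: N_wall · 12 sin 67° = 16.4×9.81×6 cos 67° + 77.8×9.81×3.7 cos 67° → N_wall = 134.04 N.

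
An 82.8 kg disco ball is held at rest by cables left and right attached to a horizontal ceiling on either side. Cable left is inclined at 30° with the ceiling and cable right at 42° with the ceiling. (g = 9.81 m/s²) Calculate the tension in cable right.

Weight W = 82.8 × 9.81 = 812.3 N acts straight down.
Horizontal: T_left cos 30° = T_right cos 42°  →  T_left = 0.8581 T_right.
Vertical: T_left sin 30° + T_right sin 42° = 812.3.
Substituting the horizontal relation into the vertical equation gives 1.098 T_right = 812.3, so T_right = 739.6 N.

T_right ≈ 740 N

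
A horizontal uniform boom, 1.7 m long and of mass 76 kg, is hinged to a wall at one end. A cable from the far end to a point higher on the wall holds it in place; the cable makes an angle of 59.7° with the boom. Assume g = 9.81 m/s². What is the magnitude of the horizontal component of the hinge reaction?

Take torques about the hinge: T sin 59.7° · 1.7 = 76×9.81×0.85 = 633.73 N·m.
So T = 633.73 / (0.8634 × 1.7) = 431.76 N.
ΣF_x = 0: H_x = T cos 59.7° = 217.84 N.

H_x ≈ 218 N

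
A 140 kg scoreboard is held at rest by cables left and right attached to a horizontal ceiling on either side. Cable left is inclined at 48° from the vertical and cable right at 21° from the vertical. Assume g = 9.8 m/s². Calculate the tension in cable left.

T_left ≈ 527 N

Angles from the horizontal: cable left is 90° − 48° = 42°, cable right is 90° − 21° = 69°.
Weight W = 140 × 9.8 = 1372 N acts straight down.
Horizontal: T_left cos 42° = T_right cos 69°  →  T_right = 2.074 T_left.
Vertical: T_left sin 42° + T_right sin 69° = 1372.
Substituting the horizontal relation into the vertical equation gives 2.605 T_left = 1372, so T_left = 526.7 N.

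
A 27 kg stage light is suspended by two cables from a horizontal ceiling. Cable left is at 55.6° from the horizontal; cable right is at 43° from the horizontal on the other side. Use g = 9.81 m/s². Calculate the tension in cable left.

Weight W = 27 × 9.81 = 264.9 N acts straight down.
Horizontal: T_left cos 55.6° = T_right cos 43°  →  T_right = 0.7725 T_left.
Vertical: T_left sin 55.6° + T_right sin 43° = 264.9.
Substituting the horizontal relation into the vertical equation gives 1.352 T_left = 264.9, so T_left = 195.9 N.

T_left ≈ 196 N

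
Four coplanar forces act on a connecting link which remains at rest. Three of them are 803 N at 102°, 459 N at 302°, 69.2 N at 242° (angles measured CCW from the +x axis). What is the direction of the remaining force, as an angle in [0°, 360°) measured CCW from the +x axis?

θ ≈ 263°

Sum the known components: ΣF_x = 43.79 N, ΣF_y = 335.1 N.
For equilibrium the remaining force must supply (−ΣF_x, −ΣF_y) = (-43.79, -335.1) N.
Magnitude = √((-43.79)² + (-335.1)²) = 337.9 N; direction = atan2(-335.1, -43.79) = 262.6°.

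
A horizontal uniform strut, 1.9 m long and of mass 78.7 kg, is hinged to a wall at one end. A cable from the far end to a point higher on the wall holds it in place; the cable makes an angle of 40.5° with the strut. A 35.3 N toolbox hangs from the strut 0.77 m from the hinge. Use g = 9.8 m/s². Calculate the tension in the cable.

Take torques about the hinge: T sin 40.5° · 1.9 = 78.7×9.8×0.95 + 35.3×0.77 = 759.88 N·m.
So T = 759.88 / (0.6494 × 1.9) = 615.81 N.

T ≈ 616 N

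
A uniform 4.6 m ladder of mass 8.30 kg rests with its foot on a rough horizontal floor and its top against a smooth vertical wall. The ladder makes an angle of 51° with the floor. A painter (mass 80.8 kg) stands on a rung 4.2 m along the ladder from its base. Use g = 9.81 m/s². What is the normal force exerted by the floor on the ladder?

N_floor ≈ 874 N

ΣF_y = 0: N_floor = 8.30×9.81 + 80.8×9.81 = 874.07 N.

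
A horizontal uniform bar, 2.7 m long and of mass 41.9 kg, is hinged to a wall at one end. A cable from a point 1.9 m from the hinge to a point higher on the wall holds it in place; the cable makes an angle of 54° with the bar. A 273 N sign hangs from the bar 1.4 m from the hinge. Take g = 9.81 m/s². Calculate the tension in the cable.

Take torques about the hinge: T sin 54° · 1.9 = 41.9×9.81×1.35 + 273×1.4 = 937.1 N·m.
So T = 937.1 / (0.8090 × 1.9) = 609.64 N.

T ≈ 610 N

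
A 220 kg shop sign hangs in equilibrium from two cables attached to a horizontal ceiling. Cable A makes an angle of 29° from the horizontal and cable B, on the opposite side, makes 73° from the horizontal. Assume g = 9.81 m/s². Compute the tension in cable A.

Weight W = 220 × 9.81 = 2158 N acts straight down.
Horizontal: T_A cos 29° = T_B cos 73°  →  T_B = 2.991 T_A.
Vertical: T_A sin 29° + T_B sin 73° = 2158.
Substituting the horizontal relation into the vertical equation gives 3.346 T_A = 2158, so T_A = 645.1 N.

T_A ≈ 645 N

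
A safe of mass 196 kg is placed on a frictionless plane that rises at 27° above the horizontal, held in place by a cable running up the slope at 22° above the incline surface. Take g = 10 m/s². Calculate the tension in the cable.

T ≈ 960 N

Take axes along and perpendicular to the incline. Weight components: W sin 27° = 889.8 N down-slope, W cos 27° = 1746 N into the surface.
Along incline: T cos 22° = W sin 27° → T = 959.7 N.
Perpendicular: N = W cos 27° − T sin 22° = 1387 N.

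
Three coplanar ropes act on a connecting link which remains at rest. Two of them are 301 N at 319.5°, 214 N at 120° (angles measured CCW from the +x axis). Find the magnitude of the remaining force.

Sum the known components: ΣF_x = 121.9 N, ΣF_y = -10.15 N.
For equilibrium the remaining force must supply (−ΣF_x, −ΣF_y) = (-121.9, 10.15) N.
Magnitude = √((-121.9)² + (10.15)²) = 122.3 N; direction = atan2(10.15, -121.9) = 175.2°.

F ≈ 122 N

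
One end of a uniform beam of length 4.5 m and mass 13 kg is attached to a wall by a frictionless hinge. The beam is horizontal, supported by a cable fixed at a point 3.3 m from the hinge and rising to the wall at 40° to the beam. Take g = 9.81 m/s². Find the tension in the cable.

T ≈ 135 N

Take torques about the hinge: T sin 40° · 3.3 = 13×9.81×2.25 = 286.94 N·m.
So T = 286.94 / (0.6428 × 3.3) = 135.27 N.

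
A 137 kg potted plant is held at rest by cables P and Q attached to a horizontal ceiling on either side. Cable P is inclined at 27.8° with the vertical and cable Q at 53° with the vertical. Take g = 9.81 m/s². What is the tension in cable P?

T_P ≈ 1090 N

Angles from the horizontal: cable P is 90° − 27.8° = 62.2°, cable Q is 90° − 53° = 37°.
Weight W = 137 × 9.81 = 1344 N acts straight down.
Horizontal: T_P cos 62.2° = T_Q cos 37°  →  T_Q = 0.584 T_P.
Vertical: T_P sin 62.2° + T_Q sin 37° = 1344.
Substituting the horizontal relation into the vertical equation gives 1.236 T_P = 1344, so T_P = 1087 N.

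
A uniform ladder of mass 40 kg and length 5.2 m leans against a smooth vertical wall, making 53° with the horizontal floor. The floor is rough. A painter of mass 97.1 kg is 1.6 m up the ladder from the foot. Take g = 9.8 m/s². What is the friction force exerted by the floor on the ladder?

Torques about the foot: N_wall · 5.2 sin 53° = 40×9.8×2.6 cos 53° + 97.1×9.8×1.6 cos 53° → N_wall = 368.33 N.
ΣF_x = 0: f_floor = N_wall = 368.33 N.

f ≈ 368 N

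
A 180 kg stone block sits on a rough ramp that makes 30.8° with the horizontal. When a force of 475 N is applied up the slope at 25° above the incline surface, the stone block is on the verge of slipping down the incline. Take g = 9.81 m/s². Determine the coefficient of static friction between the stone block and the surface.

μ ≈ 0.360

On the verge of sliding down the incline, friction is at its maximum μN and acts up the slope.
Perpendicular to incline: N = W cos 30.8° − P sin 25° = 1517 − 200.7 = 1316 N.
Along incline: P cos 25° + μN = W sin 30.8° → μ = (W sin 30.8° − P cos 25°) / N = 0.3599.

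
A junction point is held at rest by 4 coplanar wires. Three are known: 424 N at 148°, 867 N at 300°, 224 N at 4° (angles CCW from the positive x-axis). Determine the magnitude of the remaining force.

Sum the known components: ΣF_x = 297.4 N, ΣF_y = -510.5 N.
For equilibrium the remaining force must supply (−ΣF_x, −ΣF_y) = (-297.4, 510.5) N.
Magnitude = √((-297.4)² + (510.5)²) = 590.8 N; direction = atan2(510.5, -297.4) = 120.2°.

F ≈ 591 N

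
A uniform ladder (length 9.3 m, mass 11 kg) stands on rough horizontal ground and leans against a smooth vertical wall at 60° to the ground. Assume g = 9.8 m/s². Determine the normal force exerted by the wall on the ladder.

Torques about the foot: N_wall · 9.3 sin 60° = 11×9.8×4.65 cos 60° → N_wall = 31.119 N.

N_wall ≈ 31.1 N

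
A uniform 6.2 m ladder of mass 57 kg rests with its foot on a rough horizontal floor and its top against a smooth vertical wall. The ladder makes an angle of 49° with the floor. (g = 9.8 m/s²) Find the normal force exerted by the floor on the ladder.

ΣF_y = 0: N_floor = 57×9.8 = 558.6 N.

N_floor ≈ 559 N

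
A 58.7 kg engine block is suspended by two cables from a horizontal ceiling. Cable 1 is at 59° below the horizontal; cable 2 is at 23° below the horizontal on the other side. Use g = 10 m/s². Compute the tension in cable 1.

T_1 ≈ 546 N

Weight W = 58.7 × 10 = 587 N acts straight down.
Horizontal: T_1 cos 59° = T_2 cos 23°  →  T_2 = 0.5595 T_1.
Vertical: T_1 sin 59° + T_2 sin 23° = 587.
Substituting the horizontal relation into the vertical equation gives 1.076 T_1 = 587, so T_1 = 545.6 N.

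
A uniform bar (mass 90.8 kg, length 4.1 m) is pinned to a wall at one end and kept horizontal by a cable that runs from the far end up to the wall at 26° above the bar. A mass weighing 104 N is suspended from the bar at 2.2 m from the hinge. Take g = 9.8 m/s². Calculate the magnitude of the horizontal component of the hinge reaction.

Take torques about the hinge: T sin 26° · 4.1 = 90.8×9.8×2.05 + 104×2.2 = 2053 N·m.
So T = 2053 / (0.4384 × 4.1) = 1142.2 N.
ΣF_x = 0: H_x = T cos 26° = 1026.6 N.

H_x ≈ 1030 N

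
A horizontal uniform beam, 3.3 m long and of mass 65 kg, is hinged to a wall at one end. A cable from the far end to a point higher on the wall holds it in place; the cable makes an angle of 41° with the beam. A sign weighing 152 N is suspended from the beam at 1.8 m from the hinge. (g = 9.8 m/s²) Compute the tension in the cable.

T ≈ 612 N

Take torques about the hinge: T sin 41° · 3.3 = 65×9.8×1.65 + 152×1.8 = 1324.7 N·m.
So T = 1324.7 / (0.6561 × 3.3) = 611.85 N.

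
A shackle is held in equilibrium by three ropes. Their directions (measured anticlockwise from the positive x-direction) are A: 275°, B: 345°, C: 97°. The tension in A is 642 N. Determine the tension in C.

T_C ≈ 651 N

Resolve: ΣF_x = 642 cos 275° + T_B cos 345° + T_C cos 97° = 0.
        ΣF_y = 642 sin 275° + T_B sin 345° + T_C sin 97° = 0.
The known terms sum to (55.95, -639.6) N, so 0.9659 T_B − 0.1219 T_C = -55.95 and -0.2588 T_B + 0.9925 T_C = 639.6.
Solving simultaneously: T_B = 24.17 N, T_C = 650.7 N.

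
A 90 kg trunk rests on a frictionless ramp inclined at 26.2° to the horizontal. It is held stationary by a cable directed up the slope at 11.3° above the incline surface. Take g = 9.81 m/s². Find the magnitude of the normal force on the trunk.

Take axes along and perpendicular to the incline. Weight components: W sin 26.2° = 389.8 N down-slope, W cos 26.2° = 792.2 N into the surface.
Along incline: T cos 11.3° = W sin 26.2° → T = 397.5 N.
Perpendicular: N = W cos 26.2° − T sin 11.3° = 714.3 N.

N ≈ 714 N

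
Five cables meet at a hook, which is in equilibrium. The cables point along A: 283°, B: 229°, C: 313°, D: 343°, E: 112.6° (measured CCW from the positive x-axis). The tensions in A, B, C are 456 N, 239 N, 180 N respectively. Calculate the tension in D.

T_D ≈ 295 N

Resolve: ΣF_x = 456 cos 283° + 239 cos 229° + 180 cos 313° + T_D cos 343° + T_E cos 112.6° = 0.
        ΣF_y = 456 sin 283° + 239 sin 229° + 180 sin 313° + T_D sin 343° + T_E sin 112.6° = 0.
The known terms sum to (68.54, -756.3) N, so 0.9563 T_D − 0.3843 T_E = -68.54 and -0.2924 T_D + 0.9232 T_E = 756.3.
Solving simultaneously: T_D = 295.1 N, T_E = 912.7 N.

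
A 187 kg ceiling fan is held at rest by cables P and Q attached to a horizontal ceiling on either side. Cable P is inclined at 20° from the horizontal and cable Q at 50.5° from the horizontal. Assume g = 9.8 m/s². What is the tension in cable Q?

T_Q ≈ 1830 N

Weight W = 187 × 9.8 = 1833 N acts straight down.
Horizontal: T_P cos 20° = T_Q cos 50.5°  →  T_P = 0.6769 T_Q.
Vertical: T_P sin 20° + T_Q sin 50.5° = 1833.
Substituting the horizontal relation into the vertical equation gives 1.003 T_Q = 1833, so T_Q = 1827 N.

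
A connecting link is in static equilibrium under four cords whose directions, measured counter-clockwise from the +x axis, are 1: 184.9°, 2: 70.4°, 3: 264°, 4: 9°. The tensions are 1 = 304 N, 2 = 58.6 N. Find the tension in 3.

Resolve: ΣF_x = 304 cos 184.9° + 58.6 cos 70.4° + T_3 cos 264° + T_4 cos 9° = 0.
        ΣF_y = 304 sin 184.9° + 58.6 sin 70.4° + T_3 sin 264° + T_4 sin 9° = 0.
The known terms sum to (-283.2, 29.24) N, so -0.1045 T_3 + 0.9877 T_4 = 283.2 and -0.9945 T_3 + 0.1564 T_4 = -29.24.
Solving simultaneously: T_3 = 75.77 N, T_4 = 294.8 N.

T_3 ≈ 75.8 N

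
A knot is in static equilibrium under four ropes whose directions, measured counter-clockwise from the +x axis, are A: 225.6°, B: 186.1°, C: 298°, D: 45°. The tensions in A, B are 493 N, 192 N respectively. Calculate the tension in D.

T_D ≈ 678 N

Resolve: ΣF_x = 493 cos 225.6° + 192 cos 186.1° + T_C cos 298° + T_D cos 45° = 0.
        ΣF_y = 493 sin 225.6° + 192 sin 186.1° + T_C sin 298° + T_D sin 45° = 0.
The known terms sum to (-535.8, -372.6) N, so 0.4695 T_C + 0.7071 T_D = 535.8 and -0.8829 T_C + 0.7071 T_D = 372.6.
Solving simultaneously: T_C = 120.7 N, T_D = 677.7 N.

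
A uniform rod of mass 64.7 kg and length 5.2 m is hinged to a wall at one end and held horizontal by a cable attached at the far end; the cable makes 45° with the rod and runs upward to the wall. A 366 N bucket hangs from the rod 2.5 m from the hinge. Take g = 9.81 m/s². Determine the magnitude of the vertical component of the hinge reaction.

|H_y| ≈ 507 N

Take torques about the hinge: T sin 45° · 5.2 = 64.7×9.81×2.6 + 366×2.5 = 2565.2 N·m.
So T = 2565.2 / (0.7071 × 5.2) = 697.65 N.
ΣF_y = 0: H_y = (64.7×9.81 + 366) − T sin 45° = 1000.7 − 493.32 = 507.39 N.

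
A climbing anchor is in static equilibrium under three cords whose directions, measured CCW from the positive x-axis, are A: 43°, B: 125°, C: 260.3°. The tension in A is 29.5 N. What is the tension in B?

Resolve: ΣF_x = 29.5 cos 43° + T_B cos 125° + T_C cos 260.3° = 0.
        ΣF_y = 29.5 sin 43° + T_B sin 125° + T_C sin 260.3° = 0.
The known terms sum to (21.57, 20.12) N, so -0.5736 T_B − 0.1685 T_C = -21.57 and 0.8192 T_B − 0.9857 T_C = -20.12.
Solving simultaneously: T_B = 25.41 N, T_C = 41.53 N.

T_B ≈ 25.4 N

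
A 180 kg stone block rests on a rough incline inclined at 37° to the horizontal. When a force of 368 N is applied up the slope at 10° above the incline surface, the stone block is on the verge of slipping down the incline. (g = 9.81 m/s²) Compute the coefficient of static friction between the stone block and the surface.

On the verge of sliding down the incline, friction is at its maximum μN and acts up the slope.
Perpendicular to incline: N = W cos 37° − P sin 10° = 1410 − 63.9 = 1346 N.
Along incline: P cos 10° + μN = W sin 37° → μ = (W sin 37° − P cos 10°) / N = 0.5201.

μ ≈ 0.520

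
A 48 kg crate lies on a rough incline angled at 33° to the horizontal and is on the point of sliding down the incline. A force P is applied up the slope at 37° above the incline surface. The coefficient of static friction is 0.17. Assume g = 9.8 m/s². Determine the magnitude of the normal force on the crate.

N ≈ 231 N

On the verge of sliding down the incline, friction equals μN and acts up the slope.
Perpendicular: N + P sin 37° = W cos 33° = 394.5 N.
Along incline: P cos 37° + μN = W sin 33° with W sin 33° = 256.2 N.
Solving the pair for P and N: P = 271.6 N, N = 231 N (and f = μN = 39.28 N).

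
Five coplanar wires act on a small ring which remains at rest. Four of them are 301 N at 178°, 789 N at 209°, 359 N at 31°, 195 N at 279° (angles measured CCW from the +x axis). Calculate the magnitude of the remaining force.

F ≈ 755 N

Sum the known components: ΣF_x = -652.7 N, ΣF_y = -379.7 N.
For equilibrium the remaining force must supply (−ΣF_x, −ΣF_y) = (652.7, 379.7) N.
Magnitude = √((652.7)² + (379.7)²) = 755.1 N; direction = atan2(379.7, 652.7) = 30.2°.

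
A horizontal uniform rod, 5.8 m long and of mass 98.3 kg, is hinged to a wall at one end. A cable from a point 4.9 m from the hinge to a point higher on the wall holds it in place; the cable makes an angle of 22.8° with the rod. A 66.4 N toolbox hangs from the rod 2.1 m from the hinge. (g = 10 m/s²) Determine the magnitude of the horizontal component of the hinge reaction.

H_x ≈ 1450 N

Take torques about the hinge: T sin 22.8° · 4.9 = 98.3×10×2.9 + 66.4×2.1 = 2990.1 N·m.
So T = 2990.1 / (0.3875 × 4.9) = 1574.7 N.
ΣF_x = 0: H_x = T cos 22.8° = 1451.7 N.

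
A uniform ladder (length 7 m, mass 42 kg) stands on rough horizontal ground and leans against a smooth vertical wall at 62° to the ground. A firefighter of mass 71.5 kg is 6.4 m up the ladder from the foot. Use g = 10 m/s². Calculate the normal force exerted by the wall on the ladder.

Torques about the foot: N_wall · 7 sin 62° = 42×10×3.5 cos 62° + 71.5×10×6.4 cos 62° → N_wall = 459.25 N.

N_wall ≈ 459 N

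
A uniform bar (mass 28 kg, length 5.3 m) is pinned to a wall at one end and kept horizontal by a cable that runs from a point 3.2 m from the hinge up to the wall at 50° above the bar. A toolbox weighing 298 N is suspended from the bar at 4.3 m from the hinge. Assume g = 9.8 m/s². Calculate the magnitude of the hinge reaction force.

|H| ≈ 530 N

Take torques about the hinge: T sin 50° · 3.2 = 28×9.8×2.65 + 298×4.3 = 2008.6 N·m.
So T = 2008.6 / (0.7660 × 3.2) = 819.37 N.
ΣF_x = 0: H_x = T cos 50° = 526.68 N.
ΣF_y = 0: H_y = (28×9.8 + 298) − T sin 50° = 572.4 − 627.67 = -55.275 N.
|H| = √(H_x² + H_y²) = √((526.68)² + (-55.275)²) = 529.57 N.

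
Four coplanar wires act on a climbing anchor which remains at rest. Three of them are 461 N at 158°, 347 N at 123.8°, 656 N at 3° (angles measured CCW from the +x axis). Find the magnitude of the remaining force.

Sum the known components: ΣF_x = 34.63 N, ΣF_y = 495.4 N.
For equilibrium the remaining force must supply (−ΣF_x, −ΣF_y) = (-34.63, -495.4) N.
Magnitude = √((-34.63)² + (-495.4)²) = 496.6 N; direction = atan2(-495.4, -34.63) = 266.0°.

F ≈ 497 N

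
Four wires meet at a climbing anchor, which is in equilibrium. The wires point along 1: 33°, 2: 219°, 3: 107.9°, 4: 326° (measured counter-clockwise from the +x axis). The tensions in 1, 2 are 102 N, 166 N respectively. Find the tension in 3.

Resolve: ΣF_x = 102 cos 33° + 166 cos 219° + T_3 cos 107.9° + T_4 cos 326° = 0.
        ΣF_y = 102 sin 33° + 166 sin 219° + T_3 sin 107.9° + T_4 sin 326° = 0.
The known terms sum to (-43.46, -48.91) N, so -0.3074 T_3 + 0.8290 T_4 = 43.46 and 0.9516 T_3 − 0.5592 T_4 = 48.91.
Solving simultaneously: T_3 = 105.1 N, T_4 = 91.39 N.

T_3 ≈ 105 N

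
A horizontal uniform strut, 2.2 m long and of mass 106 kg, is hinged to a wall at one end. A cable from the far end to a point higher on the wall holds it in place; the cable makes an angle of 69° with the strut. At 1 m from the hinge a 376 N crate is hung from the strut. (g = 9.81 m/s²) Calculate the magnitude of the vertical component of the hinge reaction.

|H_y| ≈ 725 N

Take torques about the hinge: T sin 69° · 2.2 = 106×9.81×1.1 + 376×1 = 1519.8 N·m.
So T = 1519.8 / (0.9336 × 2.2) = 739.99 N.
ΣF_y = 0: H_y = (106×9.81 + 376) − T sin 69° = 1415.9 − 690.84 = 725.02 N.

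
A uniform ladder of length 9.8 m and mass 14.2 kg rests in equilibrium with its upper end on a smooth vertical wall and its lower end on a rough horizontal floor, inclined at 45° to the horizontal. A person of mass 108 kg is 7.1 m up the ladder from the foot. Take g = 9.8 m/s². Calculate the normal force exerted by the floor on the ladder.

ΣF_y = 0: N_floor = 14.2×9.8 + 108×9.8 = 1197.6 N.

N_floor ≈ 1200 N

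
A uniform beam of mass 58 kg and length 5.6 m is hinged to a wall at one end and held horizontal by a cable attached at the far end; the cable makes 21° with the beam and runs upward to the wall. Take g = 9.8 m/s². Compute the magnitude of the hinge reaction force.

|H| ≈ 793 N

Take torques about the hinge: T sin 21° · 5.6 = 58×9.8×2.8 = 1591.5 N·m.
So T = 1591.5 / (0.3584 × 5.6) = 793.04 N.
ΣF_x = 0: H_x = T cos 21° = 740.37 N.
ΣF_y = 0: H_y = (58×9.8) − T sin 21° = 568.4 − 284.2 = 284.2 N.
|H| = √(H_x² + H_y²) = √((740.37)² + (284.2)²) = 793.04 N.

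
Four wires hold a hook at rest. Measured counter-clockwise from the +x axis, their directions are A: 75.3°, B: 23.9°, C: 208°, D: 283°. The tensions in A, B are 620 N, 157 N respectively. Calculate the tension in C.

Resolve: ΣF_x = 620 cos 75.3° + 157 cos 23.9° + T_C cos 208° + T_D cos 283° = 0.
        ΣF_y = 620 sin 75.3° + 157 sin 23.9° + T_C sin 208° + T_D sin 283° = 0.
The known terms sum to (300.9, 663.3) N, so -0.8829 T_C + 0.2250 T_D = -300.9 and -0.4695 T_C − 0.9744 T_D = -663.3.
Solving simultaneously: T_C = 458 N, T_D = 460.1 N.

T_C ≈ 458 N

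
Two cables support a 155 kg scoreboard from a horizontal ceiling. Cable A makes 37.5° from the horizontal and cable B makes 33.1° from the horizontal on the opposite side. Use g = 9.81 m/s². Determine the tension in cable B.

T_B ≈ 1280 N

Weight W = 155 × 9.81 = 1521 N acts straight down.
Horizontal: T_A cos 37.5° = T_B cos 33.1°  →  T_A = 1.056 T_B.
Vertical: T_A sin 37.5° + T_B sin 33.1° = 1521.
Substituting the horizontal relation into the vertical equation gives 1.189 T_B = 1521, so T_B = 1279 N.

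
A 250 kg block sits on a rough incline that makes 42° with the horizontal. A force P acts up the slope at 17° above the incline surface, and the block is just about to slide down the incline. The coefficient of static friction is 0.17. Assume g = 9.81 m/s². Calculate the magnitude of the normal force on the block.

N ≈ 1390 N

On the verge of sliding down the incline, friction equals μN and acts up the slope.
Perpendicular: N + P sin 17° = W cos 42° = 1823 N.
Along incline: P cos 17° + μN = W sin 42° with W sin 42° = 1641 N.
Solving the pair for P and N: P = 1468 N, N = 1393 N (and f = μN = 236.9 N).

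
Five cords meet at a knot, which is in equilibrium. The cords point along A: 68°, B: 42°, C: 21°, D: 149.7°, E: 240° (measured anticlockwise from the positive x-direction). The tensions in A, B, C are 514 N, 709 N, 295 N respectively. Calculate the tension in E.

Resolve: ΣF_x = 514 cos 68° + 709 cos 42° + 295 cos 21° + T_D cos 149.7° + T_E cos 240° = 0.
        ΣF_y = 514 sin 68° + 709 sin 42° + 295 sin 21° + T_D sin 149.7° + T_E sin 240° = 0.
The known terms sum to (994.8, 1057) N, so -0.8634 T_D − 0.5000 T_E = -994.8 and 0.5045 T_D − 0.8660 T_E = -1057.
Solving simultaneously: T_D = 333.2 N, T_E = 1414 N.

T_E ≈ 1410 N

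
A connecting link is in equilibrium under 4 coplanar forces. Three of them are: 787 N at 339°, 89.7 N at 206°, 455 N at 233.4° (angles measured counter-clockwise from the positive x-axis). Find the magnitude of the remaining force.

Sum the known components: ΣF_x = 382.8 N, ΣF_y = -686.6 N.
For equilibrium the remaining force must supply (−ΣF_x, −ΣF_y) = (-382.8, 686.6) N.
Magnitude = √((-382.8)² + (686.6)²) = 786.1 N; direction = atan2(686.6, -382.8) = 119.1°.

F ≈ 786 N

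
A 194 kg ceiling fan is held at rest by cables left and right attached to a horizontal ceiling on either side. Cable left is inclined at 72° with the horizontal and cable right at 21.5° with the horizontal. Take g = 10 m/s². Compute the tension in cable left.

T_left ≈ 1810 N

Weight W = 194 × 10 = 1940 N acts straight down.
Horizontal: T_left cos 72° = T_right cos 21.5°  →  T_right = 0.3321 T_left.
Vertical: T_left sin 72° + T_right sin 21.5° = 1940.
Substituting the horizontal relation into the vertical equation gives 1.073 T_left = 1940, so T_left = 1808 N.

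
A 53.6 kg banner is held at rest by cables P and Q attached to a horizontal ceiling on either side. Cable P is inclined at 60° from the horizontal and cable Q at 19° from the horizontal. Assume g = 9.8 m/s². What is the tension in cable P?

T_P ≈ 506 N

Weight W = 53.6 × 9.8 = 525.3 N acts straight down.
Horizontal: T_P cos 60° = T_Q cos 19°  →  T_Q = 0.5288 T_P.
Vertical: T_P sin 60° + T_Q sin 19° = 525.3.
Substituting the horizontal relation into the vertical equation gives 1.038 T_P = 525.3, so T_P = 506 N.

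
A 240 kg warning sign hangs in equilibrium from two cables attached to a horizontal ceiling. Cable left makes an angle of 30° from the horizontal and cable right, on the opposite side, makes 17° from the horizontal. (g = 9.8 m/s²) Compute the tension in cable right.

T_right ≈ 2790 N

Weight W = 240 × 9.8 = 2352 N acts straight down.
Horizontal: T_left cos 30° = T_right cos 17°  →  T_left = 1.104 T_right.
Vertical: T_left sin 30° + T_right sin 17° = 2352.
Substituting the horizontal relation into the vertical equation gives 0.8445 T_right = 2352, so T_right = 2785 N.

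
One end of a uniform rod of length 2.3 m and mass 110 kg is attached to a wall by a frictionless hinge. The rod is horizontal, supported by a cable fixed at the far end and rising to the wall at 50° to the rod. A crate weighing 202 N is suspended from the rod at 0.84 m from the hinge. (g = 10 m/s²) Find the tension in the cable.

Take torques about the hinge: T sin 50° · 2.3 = 110×10×1.15 + 202×0.84 = 1434.7 N·m.
So T = 1434.7 / (0.7660 × 2.3) = 814.28 N.

T ≈ 814 N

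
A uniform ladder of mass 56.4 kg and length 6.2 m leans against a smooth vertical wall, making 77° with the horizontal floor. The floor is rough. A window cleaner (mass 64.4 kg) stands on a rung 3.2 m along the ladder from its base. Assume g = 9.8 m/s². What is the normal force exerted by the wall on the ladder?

N_wall ≈ 139 N

Torques about the foot: N_wall · 6.2 sin 77° = 56.4×9.8×3.1 cos 77° + 64.4×9.8×3.2 cos 77° → N_wall = 139.01 N.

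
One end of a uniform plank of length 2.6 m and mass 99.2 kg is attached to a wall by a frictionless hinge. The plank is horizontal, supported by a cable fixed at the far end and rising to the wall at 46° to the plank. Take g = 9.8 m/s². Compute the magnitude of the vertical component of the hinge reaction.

Take torques about the hinge: T sin 46° · 2.6 = 99.2×9.8×1.3 = 1263.8 N·m.
So T = 1263.8 / (0.7193 × 2.6) = 675.73 N.
ΣF_y = 0: H_y = (99.2×9.8) − T sin 46° = 972.16 − 486.08 = 486.08 N.

|H_y| ≈ 486 N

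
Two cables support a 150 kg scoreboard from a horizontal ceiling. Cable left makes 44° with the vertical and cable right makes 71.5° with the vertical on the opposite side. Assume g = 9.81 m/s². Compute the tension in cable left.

Angles from the horizontal: cable left is 90° − 44° = 46°, cable right is 90° − 71.5° = 18.5°.
Weight W = 150 × 9.81 = 1472 N acts straight down.
Horizontal: T_left cos 46° = T_right cos 18.5°  →  T_right = 0.7325 T_left.
Vertical: T_left sin 46° + T_right sin 18.5° = 1472.
Substituting the horizontal relation into the vertical equation gives 0.9518 T_left = 1472, so T_left = 1546 N.

T_left ≈ 1550 N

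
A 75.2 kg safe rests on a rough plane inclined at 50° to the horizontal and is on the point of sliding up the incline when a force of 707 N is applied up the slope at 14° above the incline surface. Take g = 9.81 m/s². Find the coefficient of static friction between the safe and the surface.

μ ≈ 0.399

On the verge of sliding up the incline, friction is at its maximum μN and acts down the slope.
Perpendicular to incline: N = W cos 50° − P sin 14° = 474.2 − 171 = 303.2 N.
Along incline: P cos 14° − μN = W sin 50° → μ = −(W sin 50° − P cos 14°) / N = 0.3987.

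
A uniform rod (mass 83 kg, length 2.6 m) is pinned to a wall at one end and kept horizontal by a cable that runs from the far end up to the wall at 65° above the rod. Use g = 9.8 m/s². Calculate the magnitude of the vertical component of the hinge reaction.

|H_y| ≈ 407 N

Take torques about the hinge: T sin 65° · 2.6 = 83×9.8×1.3 = 1057.4 N·m.
So T = 1057.4 / (0.9063 × 2.6) = 448.74 N.
ΣF_y = 0: H_y = (83×9.8) − T sin 65° = 813.4 − 406.7 = 406.7 N.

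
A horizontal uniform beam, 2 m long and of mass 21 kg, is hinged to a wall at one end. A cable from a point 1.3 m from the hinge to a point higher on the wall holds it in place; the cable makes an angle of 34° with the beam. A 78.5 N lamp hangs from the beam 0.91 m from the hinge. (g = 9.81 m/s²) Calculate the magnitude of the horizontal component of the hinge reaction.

H_x ≈ 316 N

Take torques about the hinge: T sin 34° · 1.3 = 21×9.81×1 + 78.5×0.91 = 277.45 N·m.
So T = 277.45 / (0.5592 × 1.3) = 381.66 N.
ΣF_x = 0: H_x = T cos 34° = 316.41 N.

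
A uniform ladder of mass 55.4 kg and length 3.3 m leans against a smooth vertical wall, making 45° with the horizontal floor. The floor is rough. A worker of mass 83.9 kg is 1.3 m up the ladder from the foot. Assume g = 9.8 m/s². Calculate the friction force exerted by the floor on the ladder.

Torques about the foot: N_wall · 3.3 sin 45° = 55.4×9.8×1.65 cos 45° + 83.9×9.8×1.3 cos 45° → N_wall = 595.36 N.
ΣF_x = 0: f_floor = N_wall = 595.36 N.

f ≈ 595 N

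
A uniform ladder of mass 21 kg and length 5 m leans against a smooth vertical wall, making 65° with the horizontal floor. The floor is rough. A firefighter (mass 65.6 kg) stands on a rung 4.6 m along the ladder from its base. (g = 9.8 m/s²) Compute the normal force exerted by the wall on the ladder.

Torques about the foot: N_wall · 5 sin 65° = 21×9.8×2.5 cos 65° + 65.6×9.8×4.6 cos 65° → N_wall = 323.78 N.

N_wall ≈ 324 N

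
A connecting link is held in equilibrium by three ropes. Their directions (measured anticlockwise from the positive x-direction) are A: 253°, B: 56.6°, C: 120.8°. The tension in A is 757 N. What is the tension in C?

T_C ≈ 237 N

Resolve: ΣF_x = 757 cos 253° + T_B cos 56.6° + T_C cos 120.8° = 0.
        ΣF_y = 757 sin 253° + T_B sin 56.6° + T_C sin 120.8° = 0.
The known terms sum to (-221.3, -723.9) N, so 0.5505 T_B − 0.5120 T_C = 221.3 and 0.8348 T_B + 0.8590 T_C = 723.9.
Solving simultaneously: T_B = 622.9 N, T_C = 237.4 N.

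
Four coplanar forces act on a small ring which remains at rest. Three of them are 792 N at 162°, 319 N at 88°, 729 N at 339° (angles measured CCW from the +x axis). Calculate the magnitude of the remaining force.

Sum the known components: ΣF_x = -61.52 N, ΣF_y = 302.3 N.
For equilibrium the remaining force must supply (−ΣF_x, −ΣF_y) = (61.52, -302.3) N.
Magnitude = √((61.52)² + (-302.3)²) = 308.5 N; direction = atan2(-302.3, 61.52) = 281.5°.

F ≈ 308 N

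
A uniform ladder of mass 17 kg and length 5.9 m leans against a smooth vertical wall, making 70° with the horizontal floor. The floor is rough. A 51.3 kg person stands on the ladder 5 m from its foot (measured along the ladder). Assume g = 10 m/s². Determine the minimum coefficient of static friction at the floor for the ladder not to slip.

μ_min ≈ 0.277

ΣF_y = 0: N_floor = 17×10 + 51.3×10 = 683 N.
Torques about the foot: N_wall · 5.9 sin 70° = 17×10×2.95 cos 70° + 51.3×10×5 cos 70° → N_wall = 189.17 N.
ΣF_x = 0: f_floor = N_wall = 189.17 N.
μ_min = f_floor / N_floor = 189.17 / 683 = 0.277.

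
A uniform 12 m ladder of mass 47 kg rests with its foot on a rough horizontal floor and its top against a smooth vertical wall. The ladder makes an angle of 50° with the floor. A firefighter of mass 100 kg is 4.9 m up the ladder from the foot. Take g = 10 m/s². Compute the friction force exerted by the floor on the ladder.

f ≈ 540 N

Torques about the foot: N_wall · 12 sin 50° = 47×10×6 cos 50° + 100×10×4.9 cos 50° → N_wall = 539.82 N.
ΣF_x = 0: f_floor = N_wall = 539.82 N.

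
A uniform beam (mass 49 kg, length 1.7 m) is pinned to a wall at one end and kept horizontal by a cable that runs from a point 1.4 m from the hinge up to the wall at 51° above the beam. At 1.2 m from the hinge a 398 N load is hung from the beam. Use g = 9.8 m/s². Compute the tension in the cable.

Take torques about the hinge: T sin 51° · 1.4 = 49×9.8×0.85 + 398×1.2 = 885.77 N·m.
So T = 885.77 / (0.7771 × 1.4) = 814.12 N.

T ≈ 814 N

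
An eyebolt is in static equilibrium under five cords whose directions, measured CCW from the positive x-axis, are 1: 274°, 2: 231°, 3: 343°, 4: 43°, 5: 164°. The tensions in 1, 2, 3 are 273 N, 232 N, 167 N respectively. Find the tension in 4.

Resolve: ΣF_x = 273 cos 274° + 232 cos 231° + 167 cos 343° + T_4 cos 43° + T_5 cos 164° = 0.
        ΣF_y = 273 sin 274° + 232 sin 231° + 167 sin 343° + T_4 sin 43° + T_5 sin 164° = 0.
The known terms sum to (32.74, -501.5) N, so 0.7314 T_4 − 0.9613 T_5 = -32.74 and 0.6820 T_4 + 0.2756 T_5 = 501.5.
Solving simultaneously: T_4 = 551.8 N, T_5 = 453.9 N.

T_4 ≈ 552 N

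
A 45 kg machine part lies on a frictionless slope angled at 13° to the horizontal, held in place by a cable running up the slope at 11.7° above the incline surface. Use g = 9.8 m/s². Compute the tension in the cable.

Take axes along and perpendicular to the incline. Weight components: W sin 13° = 99.2 N down-slope, W cos 13° = 429.7 N into the surface.
Along incline: T cos 11.7° = W sin 13° → T = 101.3 N.
Perpendicular: N = W cos 13° − T sin 11.7° = 409.2 N.

T ≈ 101 N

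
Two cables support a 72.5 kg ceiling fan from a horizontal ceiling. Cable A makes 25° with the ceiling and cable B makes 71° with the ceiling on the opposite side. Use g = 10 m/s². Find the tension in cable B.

T_B ≈ 661 N

Weight W = 72.5 × 10 = 725 N acts straight down.
Horizontal: T_A cos 25° = T_B cos 71°  →  T_A = 0.3592 T_B.
Vertical: T_A sin 25° + T_B sin 71° = 725.
Substituting the horizontal relation into the vertical equation gives 1.097 T_B = 725, so T_B = 660.7 N.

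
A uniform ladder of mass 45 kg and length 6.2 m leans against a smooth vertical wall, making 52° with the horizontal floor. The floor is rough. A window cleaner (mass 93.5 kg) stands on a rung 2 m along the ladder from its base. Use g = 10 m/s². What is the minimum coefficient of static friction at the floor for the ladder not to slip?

ΣF_y = 0: N_floor = 45×10 + 93.5×10 = 1385 N.
Torques about the foot: N_wall · 6.2 sin 52° = 45×10×3.1 cos 52° + 93.5×10×2 cos 52° → N_wall = 411.44 N.
ΣF_x = 0: f_floor = N_wall = 411.44 N.
μ_min = f_floor / N_floor = 411.44 / 1385 = 0.2971.

μ_min ≈ 0.297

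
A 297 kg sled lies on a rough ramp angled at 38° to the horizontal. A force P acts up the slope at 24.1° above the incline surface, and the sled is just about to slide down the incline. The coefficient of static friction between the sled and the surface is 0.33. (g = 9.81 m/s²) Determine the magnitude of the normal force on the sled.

N ≈ 1750 N

On the verge of sliding down the incline, friction equals μN and acts up the slope.
Perpendicular: N + P sin 24.1° = W cos 38° = 2296 N.
Along incline: P cos 24.1° + μN = W sin 38° with W sin 38° = 1794 N.
Solving the pair for P and N: P = 1332 N, N = 1752 N (and f = μN = 578.2 N).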